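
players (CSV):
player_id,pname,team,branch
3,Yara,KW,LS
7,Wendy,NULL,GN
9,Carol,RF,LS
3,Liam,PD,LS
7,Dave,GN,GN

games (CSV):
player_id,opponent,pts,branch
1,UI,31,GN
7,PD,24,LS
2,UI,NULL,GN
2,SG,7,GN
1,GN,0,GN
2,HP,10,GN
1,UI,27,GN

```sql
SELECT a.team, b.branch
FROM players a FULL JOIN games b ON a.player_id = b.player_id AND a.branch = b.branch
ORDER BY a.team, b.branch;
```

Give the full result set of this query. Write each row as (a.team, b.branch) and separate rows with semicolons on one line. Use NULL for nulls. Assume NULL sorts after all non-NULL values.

(GN, NULL); (KW, NULL); (PD, NULL); (RF, NULL); (NULL, GN); (NULL, GN); (NULL, GN); (NULL, GN); (NULL, GN); (NULL, GN); (NULL, LS); (NULL, NULL)

FULL OUTER JOIN keeps every row from both sides; unmatched rows get NULL for the other side's columns.
Matching on a.player_id = b.player_id AND a.branch = b.branch.
Matched pairs: 0; unmatched a rows kept: 5; unmatched b rows kept: 7.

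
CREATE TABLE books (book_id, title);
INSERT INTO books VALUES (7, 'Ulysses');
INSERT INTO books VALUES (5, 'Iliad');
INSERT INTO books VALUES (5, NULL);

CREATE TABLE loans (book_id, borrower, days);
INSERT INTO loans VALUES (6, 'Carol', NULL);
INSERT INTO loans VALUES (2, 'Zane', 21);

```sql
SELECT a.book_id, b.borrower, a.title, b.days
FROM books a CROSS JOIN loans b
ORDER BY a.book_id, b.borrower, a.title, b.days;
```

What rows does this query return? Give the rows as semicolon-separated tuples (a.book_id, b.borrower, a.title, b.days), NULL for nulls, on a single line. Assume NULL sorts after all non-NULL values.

(5, Carol, Iliad, NULL); (5, Carol, NULL, NULL); (5, Zane, Iliad, 21); (5, Zane, NULL, 21); (7, Carol, Ulysses, NULL); (7, Zane, Ulysses, 21)

CROSS JOIN pairs every row of `books` with every row of `loans`: 3 × 2 = 6 rows.
After projecting and ordering:
a.book_id | b.borrower | a.title | b.days
5 | Carol | Iliad | NULL
5 | Carol | NULL | NULL
5 | Zane | Iliad | 21
5 | Zane | NULL | 21
7 | Carol | Ulysses | NULL
7 | Zane | Ulysses | 21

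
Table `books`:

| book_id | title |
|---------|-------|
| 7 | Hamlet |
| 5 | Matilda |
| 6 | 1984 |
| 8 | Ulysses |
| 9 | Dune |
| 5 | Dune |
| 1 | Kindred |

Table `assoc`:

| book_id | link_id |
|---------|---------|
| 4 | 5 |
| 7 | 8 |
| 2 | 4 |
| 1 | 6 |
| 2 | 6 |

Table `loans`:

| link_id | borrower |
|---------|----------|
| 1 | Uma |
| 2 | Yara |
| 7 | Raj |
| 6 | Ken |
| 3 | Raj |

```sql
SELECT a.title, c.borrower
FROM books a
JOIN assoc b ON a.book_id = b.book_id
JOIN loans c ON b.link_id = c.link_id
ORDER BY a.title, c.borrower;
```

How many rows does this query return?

Step 1 — a INNER JOIN b on book_id → 2 row(s).
Then INNER JOIN `loans c` on link_id: keep only rows whose b.link_id appears in c.
Result: 1 row(s).

1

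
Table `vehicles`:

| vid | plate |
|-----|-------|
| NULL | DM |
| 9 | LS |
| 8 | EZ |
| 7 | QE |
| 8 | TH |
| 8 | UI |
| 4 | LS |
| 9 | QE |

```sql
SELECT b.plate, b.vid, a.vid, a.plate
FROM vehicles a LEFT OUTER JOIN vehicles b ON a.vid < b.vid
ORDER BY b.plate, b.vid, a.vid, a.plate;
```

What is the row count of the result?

LEFT JOIN keeps every row from `vehicles a`; unmatched rows get NULL for `vehicles b`'s columns.
Matching on a.vid < b.vid. A NULL in a compared column never satisfies the condition.
- a[0] vid=NULL → no match; kept with NULLs on the b side.
- a[1] vid=9 → no match; kept with NULLs on the b side.
- a[2] vid=8 → 2 match(es) in b → 2 row(s).
- a[3] vid=7 → 5 match(es) in b → 5 row(s).
- a[4] vid=8 → 2 match(es) in b → 2 row(s).
- a[5] vid=8 → 2 match(es) in b → 2 row(s).
- a[6] vid=4 → 6 match(es) in b → 6 row(s).
- a[7] vid=9 → no match; kept with NULLs on the b side.
Total: 17 matched + 3 padded = 20 rows.

20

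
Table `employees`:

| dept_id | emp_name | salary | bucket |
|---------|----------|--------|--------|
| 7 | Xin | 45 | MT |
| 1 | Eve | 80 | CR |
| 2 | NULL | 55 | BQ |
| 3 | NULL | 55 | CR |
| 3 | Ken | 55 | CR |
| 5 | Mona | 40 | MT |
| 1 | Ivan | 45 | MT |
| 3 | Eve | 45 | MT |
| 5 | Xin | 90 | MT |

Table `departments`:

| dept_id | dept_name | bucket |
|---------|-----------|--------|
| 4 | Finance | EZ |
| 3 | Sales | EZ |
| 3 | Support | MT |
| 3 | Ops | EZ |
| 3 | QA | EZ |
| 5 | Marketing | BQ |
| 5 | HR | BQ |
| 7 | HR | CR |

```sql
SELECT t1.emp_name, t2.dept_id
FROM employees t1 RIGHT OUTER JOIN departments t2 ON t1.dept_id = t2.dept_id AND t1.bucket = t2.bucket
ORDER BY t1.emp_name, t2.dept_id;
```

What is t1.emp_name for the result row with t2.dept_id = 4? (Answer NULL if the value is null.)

RIGHT JOIN keeps every row from `departments`; unmatched rows get NULL for `employees`'s columns.
Matching on t1.dept_id = t2.dept_id AND t1.bucket = t2.bucket.
- t1 (dept_id=7, bucket=MT) has no partner in t2.
- t1 (dept_id=1, bucket=CR) has no partner in t2.
- t1 (dept_id=2, bucket=BQ) has no partner in t2.
- t1 (dept_id=3, bucket=CR) has no partner in t2.
- t1 (dept_id=3, bucket=CR) has no partner in t2.
- t1 (dept_id=5, bucket=MT) has no partner in t2.
- t1 (dept_id=1, bucket=MT) has no partner in t2.
- t1 (dept_id=3, bucket=MT) pairs with 1 row(s) of t2.
- t1 (dept_id=5, bucket=MT) has no partner in t2.
- 7 t2 row(s) had no t1 match → kept, t1 columns NULL.

NULL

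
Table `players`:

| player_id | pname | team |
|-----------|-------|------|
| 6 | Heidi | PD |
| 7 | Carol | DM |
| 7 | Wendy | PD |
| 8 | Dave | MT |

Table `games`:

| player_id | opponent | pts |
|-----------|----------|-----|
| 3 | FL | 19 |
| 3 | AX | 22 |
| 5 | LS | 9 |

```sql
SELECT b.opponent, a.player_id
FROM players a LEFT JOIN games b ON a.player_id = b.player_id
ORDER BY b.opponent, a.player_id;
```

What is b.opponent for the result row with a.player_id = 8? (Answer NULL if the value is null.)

LEFT JOIN keeps every row from `players`; unmatched rows get NULL for `games`'s columns.
Matching on a.player_id = b.player_id.
Matched pairs: 0; unmatched a rows kept: 4.

NULL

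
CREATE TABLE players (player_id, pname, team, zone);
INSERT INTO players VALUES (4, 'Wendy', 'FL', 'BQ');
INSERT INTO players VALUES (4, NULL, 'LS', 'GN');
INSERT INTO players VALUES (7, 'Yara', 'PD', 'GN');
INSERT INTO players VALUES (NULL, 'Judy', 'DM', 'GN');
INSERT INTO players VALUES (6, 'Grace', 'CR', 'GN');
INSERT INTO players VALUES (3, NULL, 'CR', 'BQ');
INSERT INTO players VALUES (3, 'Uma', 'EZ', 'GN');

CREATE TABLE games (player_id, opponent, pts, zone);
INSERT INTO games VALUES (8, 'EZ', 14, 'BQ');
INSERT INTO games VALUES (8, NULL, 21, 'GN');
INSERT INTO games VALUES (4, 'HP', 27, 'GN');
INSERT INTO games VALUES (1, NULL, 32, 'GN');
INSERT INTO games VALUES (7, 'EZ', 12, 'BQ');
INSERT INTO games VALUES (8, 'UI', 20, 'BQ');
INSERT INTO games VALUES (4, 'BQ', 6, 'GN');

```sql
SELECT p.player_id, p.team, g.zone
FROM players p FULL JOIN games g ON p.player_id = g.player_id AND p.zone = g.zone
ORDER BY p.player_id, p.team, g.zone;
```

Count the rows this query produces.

13

FULL OUTER JOIN keeps every row from both sides; unmatched rows get NULL for the other side's columns.
Matching on p.player_id = g.player_id AND p.zone = g.zone. A NULL in a compared column never satisfies the condition.
Matched pairs: 2; unmatched p rows kept: 6; unmatched g rows kept: 5.
Total: 2 matched + 11 padded = 13 rows.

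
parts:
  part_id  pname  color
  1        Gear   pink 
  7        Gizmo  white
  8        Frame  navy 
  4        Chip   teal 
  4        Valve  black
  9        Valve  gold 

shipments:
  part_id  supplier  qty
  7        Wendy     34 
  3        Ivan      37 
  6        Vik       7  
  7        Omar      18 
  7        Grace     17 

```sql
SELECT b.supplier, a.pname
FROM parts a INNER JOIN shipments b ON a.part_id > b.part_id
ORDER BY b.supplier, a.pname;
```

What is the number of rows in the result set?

INNER JOIN keeps only pairs where the ON condition holds.
Matching on a.part_id > b.part_id.
- part_id=1: no matching b row, dropped.
- part_id=7: 2 matching b row(s), so 2 row(s) emitted.
- part_id=8: 5 matching b row(s), so 5 row(s) emitted.
- part_id=4: 1 matching b row(s), so 1 row(s) emitted.
- part_id=4: 1 matching b row(s), so 1 row(s) emitted.
- part_id=9: 5 matching b row(s), so 5 row(s) emitted.
Total: 14 rows.

14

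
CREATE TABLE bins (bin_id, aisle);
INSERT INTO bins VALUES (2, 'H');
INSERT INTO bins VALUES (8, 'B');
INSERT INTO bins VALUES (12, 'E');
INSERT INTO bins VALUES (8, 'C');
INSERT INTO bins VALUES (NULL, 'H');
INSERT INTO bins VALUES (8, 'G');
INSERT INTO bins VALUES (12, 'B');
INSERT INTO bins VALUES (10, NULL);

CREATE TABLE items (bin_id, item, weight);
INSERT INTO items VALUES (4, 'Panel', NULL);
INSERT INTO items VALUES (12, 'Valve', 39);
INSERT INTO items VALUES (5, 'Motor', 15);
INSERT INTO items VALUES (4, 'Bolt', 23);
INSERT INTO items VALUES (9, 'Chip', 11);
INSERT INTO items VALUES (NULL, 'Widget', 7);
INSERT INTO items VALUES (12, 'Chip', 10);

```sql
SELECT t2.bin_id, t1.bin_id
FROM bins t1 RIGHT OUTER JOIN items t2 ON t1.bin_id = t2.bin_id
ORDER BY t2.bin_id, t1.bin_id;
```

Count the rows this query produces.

9

RIGHT JOIN keeps every row from `items`; unmatched rows get NULL for `bins`'s columns.
Matching on t1.bin_id = t2.bin_id. A NULL in a compared column never satisfies the condition.
- t1 (bin_id=2) has no partner in t2.
- t1 (bin_id=8) has no partner in t2.
- t1 (bin_id=12) pairs with 2 row(s) of t2.
- t1 (bin_id=8) has no partner in t2.
- t1 (bin_id=NULL) has no partner in t2.
- t1 (bin_id=8) has no partner in t2.
- t1 (bin_id=12) pairs with 2 row(s) of t2.
- t1 (bin_id=10) has no partner in t2.
- 5 row(s) from t2 found no t1 partner → padded with NULL.
Total: 4 matched + 5 padded = 9 rows.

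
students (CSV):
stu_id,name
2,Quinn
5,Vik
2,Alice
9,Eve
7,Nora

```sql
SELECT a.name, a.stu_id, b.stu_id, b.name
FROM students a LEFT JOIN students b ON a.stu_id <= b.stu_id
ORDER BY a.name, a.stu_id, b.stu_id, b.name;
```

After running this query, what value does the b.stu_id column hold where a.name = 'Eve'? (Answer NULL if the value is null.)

9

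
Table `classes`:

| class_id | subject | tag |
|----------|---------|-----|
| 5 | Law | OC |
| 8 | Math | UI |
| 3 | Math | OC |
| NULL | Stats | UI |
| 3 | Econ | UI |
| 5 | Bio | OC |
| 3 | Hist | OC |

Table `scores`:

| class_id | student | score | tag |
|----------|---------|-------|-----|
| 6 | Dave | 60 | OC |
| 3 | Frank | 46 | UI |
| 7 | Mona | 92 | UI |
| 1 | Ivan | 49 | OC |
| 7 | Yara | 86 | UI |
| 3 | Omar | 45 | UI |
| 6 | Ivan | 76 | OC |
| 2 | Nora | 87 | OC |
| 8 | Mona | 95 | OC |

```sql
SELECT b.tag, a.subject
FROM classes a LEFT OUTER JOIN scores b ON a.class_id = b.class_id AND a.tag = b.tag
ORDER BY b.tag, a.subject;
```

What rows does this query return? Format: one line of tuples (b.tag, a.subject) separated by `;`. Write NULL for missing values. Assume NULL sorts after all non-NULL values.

LEFT JOIN keeps every row from `classes`; unmatched rows get NULL for `scores`'s columns.
Matching on a.class_id = b.class_id AND a.tag = b.tag. A NULL in a compared column never satisfies the condition.
- a[0] class_id=5, tag=OC → no match; kept with NULLs on the b side.
- a[1] class_id=8, tag=UI → no match; kept with NULLs on the b side.
- a[2] class_id=3, tag=OC → no match; kept with NULLs on the b side.
- a[3] class_id=NULL, tag=UI → no match; kept with NULLs on the b side.
- a[4] class_id=3, tag=UI → 2 match(es) in b → 2 row(s).
- a[5] class_id=5, tag=OC → no match; kept with NULLs on the b side.
- a[6] class_id=3, tag=OC → no match; kept with NULLs on the b side.
After projecting and ordering:
b.tag | a.subject
UI | Econ
UI | Econ
NULL | Bio
NULL | Hist
NULL | Law
NULL | Math
NULL | Math
NULL | Stats

(UI, Econ); (UI, Econ); (NULL, Bio); (NULL, Hist); (NULL, Law); (NULL, Math); (NULL, Math); (NULL, Stats)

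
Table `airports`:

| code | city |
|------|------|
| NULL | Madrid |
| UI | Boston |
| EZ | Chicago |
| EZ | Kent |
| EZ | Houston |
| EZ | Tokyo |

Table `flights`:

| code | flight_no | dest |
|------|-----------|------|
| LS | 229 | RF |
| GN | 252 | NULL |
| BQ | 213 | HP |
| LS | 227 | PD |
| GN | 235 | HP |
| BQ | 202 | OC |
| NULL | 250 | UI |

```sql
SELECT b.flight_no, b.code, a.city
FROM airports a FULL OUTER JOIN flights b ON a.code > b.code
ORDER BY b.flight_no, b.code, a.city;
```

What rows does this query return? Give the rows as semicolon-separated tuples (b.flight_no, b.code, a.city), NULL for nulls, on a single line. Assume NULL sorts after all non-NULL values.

(202, BQ, Boston); (202, BQ, Chicago); (202, BQ, Houston); (202, BQ, Kent); (202, BQ, Tokyo); (213, BQ, Boston); (213, BQ, Chicago); (213, BQ, Houston); (213, BQ, Kent); (213, BQ, Tokyo); (227, LS, Boston); (229, LS, Boston); (235, GN, Boston); (250, NULL, NULL); (252, GN, Boston); (NULL, NULL, Madrid)

FULL OUTER JOIN keeps every row from both sides; unmatched rows get NULL for the other side's columns.
Matching on a.code > b.code. A NULL in a compared column never satisfies the condition.
Matched pairs: 14; unmatched a rows kept: 1; unmatched b rows kept: 1.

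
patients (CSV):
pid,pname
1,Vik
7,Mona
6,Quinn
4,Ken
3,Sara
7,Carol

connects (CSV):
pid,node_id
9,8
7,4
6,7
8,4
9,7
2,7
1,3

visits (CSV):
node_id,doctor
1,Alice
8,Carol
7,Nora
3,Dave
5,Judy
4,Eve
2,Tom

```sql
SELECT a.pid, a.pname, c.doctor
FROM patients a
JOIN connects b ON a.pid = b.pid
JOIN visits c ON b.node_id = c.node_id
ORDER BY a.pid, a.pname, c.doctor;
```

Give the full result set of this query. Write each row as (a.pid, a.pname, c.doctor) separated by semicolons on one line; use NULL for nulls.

Joins associate left-to-right: patients INNER JOIN connects on pid gives 4 intermediate row(s).
Then INNER JOIN `visits c` on node_id: keep only rows whose b.node_id appears in c.

(1, Vik, Dave); (6, Quinn, Nora); (7, Carol, Eve); (7, Mona, Eve)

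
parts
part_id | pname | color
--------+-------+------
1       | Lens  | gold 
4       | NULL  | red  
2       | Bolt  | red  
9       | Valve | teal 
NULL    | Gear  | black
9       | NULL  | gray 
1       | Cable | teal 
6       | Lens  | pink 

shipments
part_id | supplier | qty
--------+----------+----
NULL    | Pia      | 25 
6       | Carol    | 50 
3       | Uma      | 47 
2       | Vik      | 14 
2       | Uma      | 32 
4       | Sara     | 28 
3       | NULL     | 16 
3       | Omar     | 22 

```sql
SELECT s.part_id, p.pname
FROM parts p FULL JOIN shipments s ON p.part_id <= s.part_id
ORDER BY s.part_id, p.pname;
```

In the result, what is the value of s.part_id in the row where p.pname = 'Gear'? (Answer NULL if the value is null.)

NULL

FULL OUTER JOIN keeps every row from both sides; unmatched rows get NULL for the other side's columns.
Matching on p.part_id <= s.part_id. A NULL in a compared column never satisfies the condition.
Matched pairs: 24; unmatched p rows kept: 3; unmatched s rows kept: 1.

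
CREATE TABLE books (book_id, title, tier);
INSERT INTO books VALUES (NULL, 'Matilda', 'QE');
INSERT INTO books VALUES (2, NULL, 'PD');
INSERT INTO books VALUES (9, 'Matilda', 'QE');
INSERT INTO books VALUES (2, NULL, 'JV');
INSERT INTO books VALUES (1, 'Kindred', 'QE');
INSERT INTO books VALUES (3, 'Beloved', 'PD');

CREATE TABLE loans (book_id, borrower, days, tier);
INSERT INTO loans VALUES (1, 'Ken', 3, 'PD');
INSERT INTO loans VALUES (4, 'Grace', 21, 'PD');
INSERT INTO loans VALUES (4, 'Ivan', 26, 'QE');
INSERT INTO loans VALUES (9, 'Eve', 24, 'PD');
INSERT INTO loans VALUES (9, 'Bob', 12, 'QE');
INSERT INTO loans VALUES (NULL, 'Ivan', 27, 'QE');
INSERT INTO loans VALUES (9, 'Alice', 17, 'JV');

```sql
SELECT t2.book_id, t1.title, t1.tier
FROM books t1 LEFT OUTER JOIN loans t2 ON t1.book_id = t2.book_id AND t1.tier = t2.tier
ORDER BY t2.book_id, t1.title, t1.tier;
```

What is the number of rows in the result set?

6

LEFT JOIN keeps every row from `books`; unmatched rows get NULL for `loans`'s columns.
Matching on t1.book_id = t2.book_id AND t1.tier = t2.tier. A NULL in a compared column never satisfies the condition.
- t1 (book_id=NULL, tier=QE) has no partner → padded with NULL.
- t1 (book_id=2, tier=PD) has no partner → padded with NULL.
- t1 (book_id=9, tier=QE) pairs with 1 row(s) of t2.
- t1 (book_id=2, tier=JV) has no partner → padded with NULL.
- t1 (book_id=1, tier=QE) has no partner → padded with NULL.
- t1 (book_id=3, tier=PD) has no partner → padded with NULL.
Total: 1 matched + 5 padded = 6 rows.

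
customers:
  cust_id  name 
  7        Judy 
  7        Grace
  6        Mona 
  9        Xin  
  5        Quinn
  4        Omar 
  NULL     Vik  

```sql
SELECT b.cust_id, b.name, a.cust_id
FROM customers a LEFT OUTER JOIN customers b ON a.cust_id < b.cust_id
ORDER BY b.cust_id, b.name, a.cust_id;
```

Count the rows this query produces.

16

LEFT JOIN keeps every row from `customers a`; unmatched rows get NULL for `customers b`'s columns.
Matching on a.cust_id < b.cust_id. A NULL in a compared column never satisfies the condition.
Matched pairs: 14; unmatched a rows kept: 2.
Total: 14 matched + 2 padded = 16 rows.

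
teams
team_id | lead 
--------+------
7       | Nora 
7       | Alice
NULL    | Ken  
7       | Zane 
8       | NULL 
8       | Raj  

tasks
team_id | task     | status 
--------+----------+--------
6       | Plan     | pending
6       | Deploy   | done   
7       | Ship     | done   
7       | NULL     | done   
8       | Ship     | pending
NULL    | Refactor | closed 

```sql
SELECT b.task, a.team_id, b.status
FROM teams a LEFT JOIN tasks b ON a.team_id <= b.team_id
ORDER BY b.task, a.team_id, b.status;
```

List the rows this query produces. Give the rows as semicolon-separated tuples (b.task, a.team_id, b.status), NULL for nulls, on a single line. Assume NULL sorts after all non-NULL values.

LEFT JOIN keeps every row from `teams`; unmatched rows get NULL for `tasks`'s columns.
Matching on a.team_id <= b.team_id. A NULL in a compared column never satisfies the condition.
Matched pairs: 11; unmatched a rows kept: 1.

(Ship, 7, done); (Ship, 7, done); (Ship, 7, done); (Ship, 7, pending); (Ship, 7, pending); (Ship, 7, pending); (Ship, 8, pending); (Ship, 8, pending); (NULL, 7, done); (NULL, 7, done); (NULL, 7, done); (NULL, NULL, NULL)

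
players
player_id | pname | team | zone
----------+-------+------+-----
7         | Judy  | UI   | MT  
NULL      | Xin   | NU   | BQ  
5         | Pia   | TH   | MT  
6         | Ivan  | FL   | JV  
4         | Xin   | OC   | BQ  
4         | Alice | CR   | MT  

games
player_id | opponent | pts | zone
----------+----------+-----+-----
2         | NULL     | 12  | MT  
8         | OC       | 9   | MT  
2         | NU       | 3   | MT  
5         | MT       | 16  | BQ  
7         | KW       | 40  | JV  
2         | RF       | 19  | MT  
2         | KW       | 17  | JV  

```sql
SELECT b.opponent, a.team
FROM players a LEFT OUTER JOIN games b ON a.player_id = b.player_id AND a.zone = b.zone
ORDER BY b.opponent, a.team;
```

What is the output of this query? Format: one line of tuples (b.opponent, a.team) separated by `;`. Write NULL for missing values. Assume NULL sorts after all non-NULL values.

(NULL, CR); (NULL, FL); (NULL, NU); (NULL, OC); (NULL, TH); (NULL, UI)

LEFT JOIN keeps every row from `players`; unmatched rows get NULL for `games`'s columns.
Matching on a.player_id = b.player_id AND a.zone = b.zone. A NULL in a compared column never satisfies the condition.
Matched pairs: 0; unmatched a rows kept: 6.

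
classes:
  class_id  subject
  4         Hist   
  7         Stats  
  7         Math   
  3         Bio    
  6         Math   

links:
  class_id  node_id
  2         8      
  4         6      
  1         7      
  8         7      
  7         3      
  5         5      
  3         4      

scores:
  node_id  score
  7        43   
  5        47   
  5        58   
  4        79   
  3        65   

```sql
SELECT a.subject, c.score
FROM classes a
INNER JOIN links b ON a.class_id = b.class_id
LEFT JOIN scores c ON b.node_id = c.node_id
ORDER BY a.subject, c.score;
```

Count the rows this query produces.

Step 1 — a INNER JOIN b on class_id → 4 row(s).
Then LEFT JOIN `scores c` on node_id: each of those 4 rows is kept; rows whose b.node_id has no match in c get NULL for c's columns.
Result: 4 row(s).

4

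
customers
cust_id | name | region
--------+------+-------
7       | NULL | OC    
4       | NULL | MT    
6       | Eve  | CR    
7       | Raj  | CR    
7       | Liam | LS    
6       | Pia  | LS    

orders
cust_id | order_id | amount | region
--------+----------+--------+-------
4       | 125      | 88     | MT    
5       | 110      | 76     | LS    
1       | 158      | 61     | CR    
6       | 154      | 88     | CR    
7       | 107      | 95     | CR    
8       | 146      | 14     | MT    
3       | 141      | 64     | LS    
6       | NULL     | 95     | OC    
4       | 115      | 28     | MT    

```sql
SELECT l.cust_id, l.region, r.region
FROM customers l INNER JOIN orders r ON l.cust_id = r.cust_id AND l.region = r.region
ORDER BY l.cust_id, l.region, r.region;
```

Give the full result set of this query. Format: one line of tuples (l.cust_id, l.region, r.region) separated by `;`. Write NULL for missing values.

(4, MT, MT); (4, MT, MT); (6, CR, CR); (7, CR, CR)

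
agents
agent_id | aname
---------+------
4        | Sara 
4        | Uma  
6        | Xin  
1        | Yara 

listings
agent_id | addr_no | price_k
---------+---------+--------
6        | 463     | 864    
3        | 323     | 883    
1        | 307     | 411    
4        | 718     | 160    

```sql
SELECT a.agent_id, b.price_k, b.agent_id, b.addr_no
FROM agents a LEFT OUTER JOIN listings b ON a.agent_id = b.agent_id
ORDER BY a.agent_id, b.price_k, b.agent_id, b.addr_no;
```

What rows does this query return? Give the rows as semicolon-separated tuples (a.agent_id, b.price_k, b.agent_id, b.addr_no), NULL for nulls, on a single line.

LEFT JOIN keeps every row from `agents`; unmatched rows get NULL for `listings`'s columns.
Matching on a.agent_id = b.agent_id.
Matched pairs: 4; unmatched a rows kept: 0.

(1, 411, 1, 307); (4, 160, 4, 718); (4, 160, 4, 718); (6, 864, 6, 463)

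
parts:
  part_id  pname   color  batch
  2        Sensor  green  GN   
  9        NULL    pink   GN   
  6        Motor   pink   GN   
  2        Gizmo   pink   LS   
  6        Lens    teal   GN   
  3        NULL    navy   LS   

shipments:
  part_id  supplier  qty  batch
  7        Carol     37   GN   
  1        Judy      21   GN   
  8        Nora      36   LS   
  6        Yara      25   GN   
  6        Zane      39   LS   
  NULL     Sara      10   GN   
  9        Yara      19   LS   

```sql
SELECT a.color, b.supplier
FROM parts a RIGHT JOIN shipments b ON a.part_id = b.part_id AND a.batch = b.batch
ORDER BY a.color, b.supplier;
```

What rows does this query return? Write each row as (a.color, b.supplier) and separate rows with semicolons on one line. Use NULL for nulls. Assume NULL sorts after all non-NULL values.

(pink, Yara); (teal, Yara); (NULL, Carol); (NULL, Judy); (NULL, Nora); (NULL, Sara); (NULL, Yara); (NULL, Zane)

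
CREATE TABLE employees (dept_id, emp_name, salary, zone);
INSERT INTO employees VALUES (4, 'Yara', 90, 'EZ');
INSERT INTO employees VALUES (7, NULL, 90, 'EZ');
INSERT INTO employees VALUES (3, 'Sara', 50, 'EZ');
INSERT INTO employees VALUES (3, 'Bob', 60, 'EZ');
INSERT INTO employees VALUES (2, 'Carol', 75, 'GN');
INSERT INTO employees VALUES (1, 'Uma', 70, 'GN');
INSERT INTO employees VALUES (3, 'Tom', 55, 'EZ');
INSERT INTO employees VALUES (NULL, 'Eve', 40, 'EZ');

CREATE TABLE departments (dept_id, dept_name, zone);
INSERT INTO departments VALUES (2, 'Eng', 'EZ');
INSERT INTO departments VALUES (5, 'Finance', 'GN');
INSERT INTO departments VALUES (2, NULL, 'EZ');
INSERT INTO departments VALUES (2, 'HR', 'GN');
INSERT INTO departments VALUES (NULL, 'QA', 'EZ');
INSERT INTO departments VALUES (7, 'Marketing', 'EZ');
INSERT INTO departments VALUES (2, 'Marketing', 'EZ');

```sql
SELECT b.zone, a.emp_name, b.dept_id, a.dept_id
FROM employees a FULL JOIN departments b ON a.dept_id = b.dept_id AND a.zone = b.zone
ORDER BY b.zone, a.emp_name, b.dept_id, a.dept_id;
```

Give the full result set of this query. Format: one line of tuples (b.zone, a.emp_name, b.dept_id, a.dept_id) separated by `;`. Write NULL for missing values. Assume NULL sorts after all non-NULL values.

(EZ, NULL, 2, NULL); (EZ, NULL, 2, NULL); (EZ, NULL, 2, NULL); (EZ, NULL, 7, 7); (EZ, NULL, NULL, NULL); (GN, Carol, 2, 2); (GN, NULL, 5, NULL); (NULL, Bob, NULL, 3); (NULL, Eve, NULL, NULL); (NULL, Sara, NULL, 3); (NULL, Tom, NULL, 3); (NULL, Uma, NULL, 1); (NULL, Yara, NULL, 4)

FULL OUTER JOIN keeps every row from both sides; unmatched rows get NULL for the other side's columns.
Matching on a.dept_id = b.dept_id AND a.zone = b.zone. A NULL in a compared column never satisfies the condition.
Matched pairs: 2; unmatched a rows kept: 6; unmatched b rows kept: 5.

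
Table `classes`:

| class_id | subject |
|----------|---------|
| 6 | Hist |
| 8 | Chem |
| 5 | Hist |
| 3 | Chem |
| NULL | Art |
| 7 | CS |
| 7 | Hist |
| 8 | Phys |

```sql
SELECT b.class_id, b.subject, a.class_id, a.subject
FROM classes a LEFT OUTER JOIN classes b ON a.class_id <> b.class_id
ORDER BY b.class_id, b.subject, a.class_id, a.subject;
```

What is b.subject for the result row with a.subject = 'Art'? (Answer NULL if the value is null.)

NULL

LEFT JOIN keeps every row from `classes a`; unmatched rows get NULL for `classes b`'s columns.
Matching on a.class_id <> b.class_id. A NULL in a compared column never satisfies the condition.
- class_id=6: 6 matching b row(s), so 6 row(s) emitted.
- class_id=8: 5 matching b row(s), so 5 row(s) emitted.
- class_id=5: 6 matching b row(s), so 6 row(s) emitted.
- class_id=3: 6 matching b row(s), so 6 row(s) emitted.
- class_id=NULL: no b row matches, row kept with b columns NULL.
- class_id=7: 5 matching b row(s), so 5 row(s) emitted.
- class_id=7: 5 matching b row(s), so 5 row(s) emitted.
- class_id=8: 5 matching b row(s), so 5 row(s) emitted.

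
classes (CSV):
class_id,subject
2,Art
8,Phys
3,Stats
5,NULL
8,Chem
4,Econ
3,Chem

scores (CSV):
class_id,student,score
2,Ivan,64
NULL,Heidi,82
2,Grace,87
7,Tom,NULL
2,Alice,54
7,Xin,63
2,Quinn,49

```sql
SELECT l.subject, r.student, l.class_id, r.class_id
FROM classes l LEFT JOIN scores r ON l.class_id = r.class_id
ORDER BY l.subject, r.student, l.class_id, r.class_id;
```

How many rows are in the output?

10

LEFT JOIN keeps every row from `classes`; unmatched rows get NULL for `scores`'s columns.
Matching on l.class_id = r.class_id. A NULL in a compared column never satisfies the condition.
- l[0] class_id=2 → 4 match(es) in r → 4 row(s).
- l[1] class_id=8 → no match; kept with NULLs on the r side.
- l[2] class_id=3 → no match; kept with NULLs on the r side.
- l[3] class_id=5 → no match; kept with NULLs on the r side.
- l[4] class_id=8 → no match; kept with NULLs on the r side.
- l[5] class_id=4 → no match; kept with NULLs on the r side.
- l[6] class_id=3 → no match; kept with NULLs on the r side.
Total: 4 matched + 6 padded = 10 rows.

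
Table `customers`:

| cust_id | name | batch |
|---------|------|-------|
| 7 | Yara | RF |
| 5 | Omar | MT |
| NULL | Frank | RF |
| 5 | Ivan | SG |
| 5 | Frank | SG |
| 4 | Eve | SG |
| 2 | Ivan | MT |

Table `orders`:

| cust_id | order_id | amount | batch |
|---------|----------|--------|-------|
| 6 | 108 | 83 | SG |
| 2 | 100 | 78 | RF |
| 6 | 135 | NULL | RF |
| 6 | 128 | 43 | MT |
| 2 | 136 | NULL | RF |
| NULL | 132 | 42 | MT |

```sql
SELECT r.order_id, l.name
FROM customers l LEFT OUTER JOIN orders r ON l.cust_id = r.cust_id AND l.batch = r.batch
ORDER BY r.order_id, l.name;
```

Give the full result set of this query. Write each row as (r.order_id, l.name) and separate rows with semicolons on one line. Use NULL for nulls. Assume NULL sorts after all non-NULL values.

(NULL, Eve); (NULL, Frank); (NULL, Frank); (NULL, Ivan); (NULL, Ivan); (NULL, Omar); (NULL, Yara)

LEFT JOIN keeps every row from `customers`; unmatched rows get NULL for `orders`'s columns.
Matching on l.cust_id = r.cust_id AND l.batch = r.batch. A NULL in a compared column never satisfies the condition.
- cust_id=7, batch=RF: no r row matches, row kept with r columns NULL.
- cust_id=5, batch=MT: no r row matches, row kept with r columns NULL.
- cust_id=NULL, batch=RF: no r row matches, row kept with r columns NULL.
- cust_id=5, batch=SG: no r row matches, row kept with r columns NULL.
- cust_id=5, batch=SG: no r row matches, row kept with r columns NULL.
- cust_id=4, batch=SG: no r row matches, row kept with r columns NULL.
- cust_id=2, batch=MT: no r row matches, row kept with r columns NULL.
After projecting and ordering:
r.order_id | l.name
NULL | Eve
NULL | Frank
NULL | Frank
NULL | Ivan
NULL | Ivan
NULL | Omar
NULL | Yara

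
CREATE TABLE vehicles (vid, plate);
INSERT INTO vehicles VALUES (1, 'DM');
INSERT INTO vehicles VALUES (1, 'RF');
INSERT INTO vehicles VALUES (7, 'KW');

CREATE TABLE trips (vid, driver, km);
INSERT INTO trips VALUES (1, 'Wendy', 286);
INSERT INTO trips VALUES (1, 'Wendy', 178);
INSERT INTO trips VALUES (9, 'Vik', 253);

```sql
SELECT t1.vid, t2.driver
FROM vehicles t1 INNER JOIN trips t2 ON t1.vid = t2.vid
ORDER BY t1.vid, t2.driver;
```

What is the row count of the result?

INNER JOIN keeps only pairs where the ON condition holds.
Matching on t1.vid = t2.vid.
Matched pairs: 4.
Total: 4 rows.

4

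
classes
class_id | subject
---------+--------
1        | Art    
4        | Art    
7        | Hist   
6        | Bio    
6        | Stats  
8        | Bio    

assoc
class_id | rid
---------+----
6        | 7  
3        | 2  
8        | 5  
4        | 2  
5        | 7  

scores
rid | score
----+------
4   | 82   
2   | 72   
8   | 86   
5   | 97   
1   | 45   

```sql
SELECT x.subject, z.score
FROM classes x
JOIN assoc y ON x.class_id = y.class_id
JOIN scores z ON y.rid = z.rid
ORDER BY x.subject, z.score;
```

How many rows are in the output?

2

Joins associate left-to-right: classes INNER JOIN assoc on class_id gives 4 intermediate row(s).
Then INNER JOIN `scores z` on rid: keep only rows whose y.rid appears in z.
Result: 2 row(s).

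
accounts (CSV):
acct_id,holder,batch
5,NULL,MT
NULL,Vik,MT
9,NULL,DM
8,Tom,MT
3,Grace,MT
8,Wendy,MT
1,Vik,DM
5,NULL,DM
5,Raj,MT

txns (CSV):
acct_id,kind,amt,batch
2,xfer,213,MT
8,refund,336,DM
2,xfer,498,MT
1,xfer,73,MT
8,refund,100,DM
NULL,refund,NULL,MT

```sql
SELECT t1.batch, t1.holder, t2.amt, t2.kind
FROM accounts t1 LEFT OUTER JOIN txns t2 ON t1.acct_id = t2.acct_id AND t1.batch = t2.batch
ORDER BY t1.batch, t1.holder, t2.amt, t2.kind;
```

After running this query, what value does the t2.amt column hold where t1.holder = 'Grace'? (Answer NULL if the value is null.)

NULL

LEFT JOIN keeps every row from `accounts`; unmatched rows get NULL for `txns`'s columns.
Matching on t1.acct_id = t2.acct_id AND t1.batch = t2.batch. A NULL in a compared column never satisfies the condition.
- t1[0] acct_id=5, batch=MT → no match; kept with NULLs on the t2 side.
- t1[1] acct_id=NULL, batch=MT → no match; kept with NULLs on the t2 side.
- t1[2] acct_id=9, batch=DM → no match; kept with NULLs on the t2 side.
- t1[3] acct_id=8, batch=MT → no match; kept with NULLs on the t2 side.
- t1[4] acct_id=3, batch=MT → no match; kept with NULLs on the t2 side.
- t1[5] acct_id=8, batch=MT → no match; kept with NULLs on the t2 side.
- t1[6] acct_id=1, batch=DM → no match; kept with NULLs on the t2 side.
- t1[7] acct_id=5, batch=DM → no match; kept with NULLs on the t2 side.
- t1[8] acct_id=5, batch=MT → no match; kept with NULLs on the t2 side.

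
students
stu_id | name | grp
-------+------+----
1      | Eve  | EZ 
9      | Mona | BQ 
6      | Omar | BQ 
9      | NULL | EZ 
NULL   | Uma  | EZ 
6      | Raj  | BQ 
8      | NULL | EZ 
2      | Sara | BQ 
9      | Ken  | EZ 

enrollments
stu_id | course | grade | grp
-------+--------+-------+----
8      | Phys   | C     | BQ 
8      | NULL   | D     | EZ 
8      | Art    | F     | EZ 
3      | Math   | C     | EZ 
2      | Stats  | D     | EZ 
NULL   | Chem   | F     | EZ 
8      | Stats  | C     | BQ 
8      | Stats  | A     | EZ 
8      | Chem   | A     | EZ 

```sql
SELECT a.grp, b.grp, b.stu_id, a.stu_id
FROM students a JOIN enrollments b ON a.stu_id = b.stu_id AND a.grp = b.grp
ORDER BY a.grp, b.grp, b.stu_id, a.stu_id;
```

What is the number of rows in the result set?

4

INNER JOIN keeps only pairs where the ON condition holds.
Matching on a.stu_id = b.stu_id AND a.grp = b.grp. A NULL in a compared column never satisfies the condition.
Matched pairs: 4.
Total: 4 rows.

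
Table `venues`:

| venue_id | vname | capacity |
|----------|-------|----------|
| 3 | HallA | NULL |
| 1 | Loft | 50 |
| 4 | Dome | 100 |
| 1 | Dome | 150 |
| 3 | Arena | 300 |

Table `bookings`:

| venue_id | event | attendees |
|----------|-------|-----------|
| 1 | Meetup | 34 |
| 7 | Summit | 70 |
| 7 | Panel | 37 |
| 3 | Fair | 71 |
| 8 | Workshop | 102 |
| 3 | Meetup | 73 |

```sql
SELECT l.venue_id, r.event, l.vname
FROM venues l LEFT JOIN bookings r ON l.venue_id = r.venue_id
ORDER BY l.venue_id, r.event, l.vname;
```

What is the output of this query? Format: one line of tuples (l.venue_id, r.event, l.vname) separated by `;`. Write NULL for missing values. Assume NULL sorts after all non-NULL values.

LEFT JOIN keeps every row from `venues`; unmatched rows get NULL for `bookings`'s columns.
Matching on l.venue_id = r.venue_id.
- venue_id=3: 2 matching r row(s), so 2 row(s) emitted.
- venue_id=1: 1 matching r row(s), so 1 row(s) emitted.
- venue_id=4: no r row matches, row kept with r columns NULL.
- venue_id=1: 1 matching r row(s), so 1 row(s) emitted.
- venue_id=3: 2 matching r row(s), so 2 row(s) emitted.
After projecting and ordering:
l.venue_id | r.event | l.vname
1 | Meetup | Dome
1 | Meetup | Loft
3 | Fair | Arena
3 | Fair | HallA
3 | Meetup | Arena
3 | Meetup | HallA
4 | NULL | Dome

(1, Meetup, Dome); (1, Meetup, Loft); (3, Fair, Arena); (3, Fair, HallA); (3, Meetup, Arena); (3, Meetup, HallA); (4, NULL, Dome)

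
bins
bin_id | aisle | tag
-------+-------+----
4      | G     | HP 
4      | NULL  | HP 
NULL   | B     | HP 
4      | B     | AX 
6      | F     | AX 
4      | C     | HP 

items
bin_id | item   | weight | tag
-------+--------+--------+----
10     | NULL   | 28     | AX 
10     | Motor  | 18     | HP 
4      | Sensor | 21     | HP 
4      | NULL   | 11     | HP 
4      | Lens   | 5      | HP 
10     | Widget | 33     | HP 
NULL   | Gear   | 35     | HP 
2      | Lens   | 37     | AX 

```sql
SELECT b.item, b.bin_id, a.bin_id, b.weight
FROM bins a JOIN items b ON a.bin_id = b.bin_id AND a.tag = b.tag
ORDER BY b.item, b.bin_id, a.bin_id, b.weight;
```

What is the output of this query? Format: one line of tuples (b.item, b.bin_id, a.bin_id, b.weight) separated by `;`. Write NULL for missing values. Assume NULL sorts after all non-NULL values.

INNER JOIN keeps only pairs where the ON condition holds.
Matching on a.bin_id = b.bin_id AND a.tag = b.tag. A NULL in a compared column never satisfies the condition.
- a row (bin_id=4, tag=HP): matches 3 b row(s) → 3 output row(s).
- a row (bin_id=4, tag=HP): matches 3 b row(s) → 3 output row(s).
- a row (bin_id=NULL, tag=HP): no match → dropped.
- a row (bin_id=4, tag=AX): no match → dropped.
- a row (bin_id=6, tag=AX): no match → dropped.
- a row (bin_id=4, tag=HP): matches 3 b row(s) → 3 output row(s).
After projecting and ordering:
b.item | b.bin_id | a.bin_id | b.weight
Lens | 4 | 4 | 5
Lens | 4 | 4 | 5
Lens | 4 | 4 | 5
Sensor | 4 | 4 | 21
Sensor | 4 | 4 | 21
Sensor | 4 | 4 | 21
NULL | 4 | 4 | 11
NULL | 4 | 4 | 11
NULL | 4 | 4 | 11

(Lens, 4, 4, 5); (Lens, 4, 4, 5); (Lens, 4, 4, 5); (Sensor, 4, 4, 21); (Sensor, 4, 4, 21); (Sensor, 4, 4, 21); (NULL, 4, 4, 11); (NULL, 4, 4, 11); (NULL, 4, 4, 11)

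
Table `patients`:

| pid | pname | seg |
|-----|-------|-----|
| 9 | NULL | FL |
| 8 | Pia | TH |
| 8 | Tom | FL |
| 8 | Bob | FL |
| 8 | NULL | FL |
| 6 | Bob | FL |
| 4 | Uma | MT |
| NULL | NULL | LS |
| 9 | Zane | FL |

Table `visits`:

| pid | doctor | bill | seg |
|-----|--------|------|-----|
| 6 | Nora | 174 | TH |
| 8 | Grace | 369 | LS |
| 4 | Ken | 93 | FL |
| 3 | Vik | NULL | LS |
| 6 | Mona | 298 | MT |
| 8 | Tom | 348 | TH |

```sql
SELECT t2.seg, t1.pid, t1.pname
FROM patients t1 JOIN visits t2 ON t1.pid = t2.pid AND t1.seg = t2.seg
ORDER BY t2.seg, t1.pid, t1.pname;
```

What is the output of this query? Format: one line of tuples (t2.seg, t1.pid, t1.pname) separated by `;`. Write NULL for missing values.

INNER JOIN keeps only pairs where the ON condition holds.
Matching on t1.pid = t2.pid AND t1.seg = t2.seg. A NULL in a compared column never satisfies the condition.
- t1 (pid=9, seg=FL) has no partner → excluded.
- t1 (pid=8, seg=TH) pairs with 1 row(s) of t2.
- t1 (pid=8, seg=FL) has no partner → excluded.
- t1 (pid=8, seg=FL) has no partner → excluded.
- t1 (pid=8, seg=FL) has no partner → excluded.
- t1 (pid=6, seg=FL) has no partner → excluded.
- t1 (pid=4, seg=MT) has no partner → excluded.
- t1 (pid=NULL, seg=LS) has no partner → excluded.
- t1 (pid=9, seg=FL) has no partner → excluded.
After projecting and ordering:
t2.seg | t1.pid | t1.pname
TH | 8 | Pia

(TH, 8, Pia)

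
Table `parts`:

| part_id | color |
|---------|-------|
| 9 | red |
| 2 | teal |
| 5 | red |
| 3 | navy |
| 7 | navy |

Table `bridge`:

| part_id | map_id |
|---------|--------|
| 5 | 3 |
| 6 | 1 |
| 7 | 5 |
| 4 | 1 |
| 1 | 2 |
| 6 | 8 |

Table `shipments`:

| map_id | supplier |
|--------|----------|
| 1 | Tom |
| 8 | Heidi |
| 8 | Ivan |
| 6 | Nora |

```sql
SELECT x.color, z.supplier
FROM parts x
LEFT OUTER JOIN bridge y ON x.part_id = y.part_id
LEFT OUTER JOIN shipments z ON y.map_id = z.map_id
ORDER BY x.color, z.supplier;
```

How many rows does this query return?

5

Joins associate left-to-right: parts LEFT JOIN bridge on part_id gives 5 intermediate row(s).
Then LEFT JOIN `shipments z` on map_id: each of those 5 rows is kept; rows whose y.map_id has no match in z get NULL for z's columns.
Result: 5 row(s).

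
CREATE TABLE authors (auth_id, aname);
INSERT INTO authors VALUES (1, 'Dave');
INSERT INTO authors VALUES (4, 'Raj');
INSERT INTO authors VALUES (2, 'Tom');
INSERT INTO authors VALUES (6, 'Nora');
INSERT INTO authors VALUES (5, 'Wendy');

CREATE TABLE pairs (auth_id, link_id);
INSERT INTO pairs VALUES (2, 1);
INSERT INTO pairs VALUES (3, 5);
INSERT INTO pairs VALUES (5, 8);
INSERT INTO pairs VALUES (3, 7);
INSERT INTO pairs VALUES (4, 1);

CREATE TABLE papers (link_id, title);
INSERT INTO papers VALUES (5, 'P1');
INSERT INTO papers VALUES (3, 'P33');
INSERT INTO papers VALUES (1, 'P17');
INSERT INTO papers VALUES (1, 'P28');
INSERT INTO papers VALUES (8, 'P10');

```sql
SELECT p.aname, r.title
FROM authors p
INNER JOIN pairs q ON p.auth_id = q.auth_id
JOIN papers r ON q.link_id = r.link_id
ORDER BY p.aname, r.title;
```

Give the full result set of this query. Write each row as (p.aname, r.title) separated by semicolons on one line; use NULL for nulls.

(Raj, P17); (Raj, P28); (Tom, P17); (Tom, P28); (Wendy, P10)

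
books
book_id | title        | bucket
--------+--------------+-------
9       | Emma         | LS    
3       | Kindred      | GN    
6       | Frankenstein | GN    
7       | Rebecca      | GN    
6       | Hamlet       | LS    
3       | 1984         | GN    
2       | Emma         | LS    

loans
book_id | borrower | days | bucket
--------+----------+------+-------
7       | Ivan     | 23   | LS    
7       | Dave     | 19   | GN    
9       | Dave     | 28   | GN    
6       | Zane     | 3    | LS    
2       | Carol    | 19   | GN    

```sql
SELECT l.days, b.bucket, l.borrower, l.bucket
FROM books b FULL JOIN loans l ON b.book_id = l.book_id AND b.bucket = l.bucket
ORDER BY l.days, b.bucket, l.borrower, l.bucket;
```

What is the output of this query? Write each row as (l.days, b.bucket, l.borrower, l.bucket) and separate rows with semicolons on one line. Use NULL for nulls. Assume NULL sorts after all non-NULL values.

FULL OUTER JOIN keeps every row from both sides; unmatched rows get NULL for the other side's columns.
Matching on b.book_id = l.book_id AND b.bucket = l.bucket.
- b row (book_id=9, bucket=LS): no match → kept, l columns NULL.
- b row (book_id=3, bucket=GN): no match → kept, l columns NULL.
- b row (book_id=6, bucket=GN): no match → kept, l columns NULL.
- b row (book_id=7, bucket=GN): matches 1 l row(s) → 1 output row(s).
- b row (book_id=6, bucket=LS): matches 1 l row(s) → 1 output row(s).
- b row (book_id=3, bucket=GN): no match → kept, l columns NULL.
- b row (book_id=2, bucket=LS): no match → kept, l columns NULL.
- plus 3 unmatched l row(s), each kept with NULL b columns.
After projecting and ordering:
l.days | b.bucket | l.borrower | l.bucket
3 | LS | Zane | LS
19 | GN | Dave | GN
19 | NULL | Carol | GN
23 | NULL | Ivan | LS
28 | NULL | Dave | GN
NULL | GN | NULL | NULL
NULL | GN | NULL | NULL
NULL | GN | NULL | NULL
NULL | LS | NULL | NULL
NULL | LS | NULL | NULL

(3, LS, Zane, LS); (19, GN, Dave, GN); (19, NULL, Carol, GN); (23, NULL, Ivan, LS); (28, NULL, Dave, GN); (NULL, GN, NULL, NULL); (NULL, GN, NULL, NULL); (NULL, GN, NULL, NULL); (NULL, LS, NULL, NULL); (NULL, LS, NULL, NULL)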